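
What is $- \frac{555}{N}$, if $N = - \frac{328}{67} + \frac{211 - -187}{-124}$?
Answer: $\frac{768490}{11223} \approx 68.475$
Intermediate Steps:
$N = - \frac{33669}{4154}$ ($N = \left(-328\right) \frac{1}{67} + \left(211 + 187\right) \left(- \frac{1}{124}\right) = - \frac{328}{67} + 398 \left(- \frac{1}{124}\right) = - \frac{328}{67} - \frac{199}{62} = - \frac{33669}{4154} \approx -8.1052$)
$- \frac{555}{N} = - \frac{555}{- \frac{33669}{4154}} = \left(-555\right) \left(- \frac{4154}{33669}\right) = \frac{768490}{11223}$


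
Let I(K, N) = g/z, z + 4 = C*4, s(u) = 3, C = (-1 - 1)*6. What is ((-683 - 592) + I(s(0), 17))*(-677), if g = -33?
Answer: 44862759/52 ≈ 8.6275e+5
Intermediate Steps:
C = -12 (C = -2*6 = -12)
z = -52 (z = -4 - 12*4 = -4 - 48 = -52)
I(K, N) = 33/52 (I(K, N) = -33/(-52) = -33*(-1/52) = 33/52)
((-683 - 592) + I(s(0), 17))*(-677) = ((-683 - 592) + 33/52)*(-677) = (-1275 + 33/52)*(-677) = -66267/52*(-677) = 44862759/52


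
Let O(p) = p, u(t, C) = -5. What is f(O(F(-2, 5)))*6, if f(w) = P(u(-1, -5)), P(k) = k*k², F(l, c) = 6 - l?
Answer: -750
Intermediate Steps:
P(k) = k³
f(w) = -125 (f(w) = (-5)³ = -125)
f(O(F(-2, 5)))*6 = -125*6 = -750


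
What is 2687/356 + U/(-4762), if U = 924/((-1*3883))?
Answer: 2258419643/299215508 ≈ 7.5478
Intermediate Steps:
U = -84/353 (U = 924/(-3883) = 924*(-1/3883) = -84/353 ≈ -0.23796)
2687/356 + U/(-4762) = 2687/356 - 84/353/(-4762) = 2687*(1/356) - 84/353*(-1/4762) = 2687/356 + 42/840493 = 2258419643/299215508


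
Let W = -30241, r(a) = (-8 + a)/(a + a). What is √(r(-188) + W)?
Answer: 3*I*√29689430/94 ≈ 173.9*I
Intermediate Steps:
r(a) = (-8 + a)/(2*a) (r(a) = (-8 + a)/((2*a)) = (-8 + a)*(1/(2*a)) = (-8 + a)/(2*a))
√(r(-188) + W) = √((½)*(-8 - 188)/(-188) - 30241) = √((½)*(-1/188)*(-196) - 30241) = √(49/94 - 30241) = √(-2842605/94) = 3*I*√29689430/94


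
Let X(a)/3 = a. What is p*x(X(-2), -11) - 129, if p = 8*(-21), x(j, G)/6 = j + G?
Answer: 17007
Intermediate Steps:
X(a) = 3*a
x(j, G) = 6*G + 6*j (x(j, G) = 6*(j + G) = 6*(G + j) = 6*G + 6*j)
p = -168
p*x(X(-2), -11) - 129 = -168*(6*(-11) + 6*(3*(-2))) - 129 = -168*(-66 + 6*(-6)) - 129 = -168*(-66 - 36) - 129 = -168*(-102) - 129 = 17136 - 129 = 17007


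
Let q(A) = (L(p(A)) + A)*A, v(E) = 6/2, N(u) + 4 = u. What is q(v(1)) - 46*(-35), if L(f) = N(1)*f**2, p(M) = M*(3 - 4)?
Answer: 1538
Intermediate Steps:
N(u) = -4 + u
v(E) = 3 (v(E) = 6*(1/2) = 3)
p(M) = -M (p(M) = M*(-1) = -M)
L(f) = -3*f**2 (L(f) = (-4 + 1)*f**2 = -3*f**2)
q(A) = A*(A - 3*A**2) (q(A) = (-3*A**2 + A)*A = (A - 3*A**2)*A = A*(A - 3*A**2))
q(v(1)) - 46*(-35) = 3**2*(1 - 3*3) - 46*(-35) = 9*(1 - 9) + 1610 = 9*(-8) + 1610 = -72 + 1610 = 1538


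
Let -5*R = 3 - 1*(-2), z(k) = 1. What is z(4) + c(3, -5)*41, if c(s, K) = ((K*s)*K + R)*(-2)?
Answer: -6067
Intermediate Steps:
R = -1 (R = -(3 - 1*(-2))/5 = -(3 + 2)/5 = -⅕*5 = -1)
c(s, K) = 2 - 2*s*K² (c(s, K) = ((K*s)*K - 1)*(-2) = (s*K² - 1)*(-2) = (-1 + s*K²)*(-2) = 2 - 2*s*K²)
z(4) + c(3, -5)*41 = 1 + (2 - 2*3*(-5)²)*41 = 1 + (2 - 2*3*25)*41 = 1 + (2 - 150)*41 = 1 - 148*41 = 1 - 6068 = -6067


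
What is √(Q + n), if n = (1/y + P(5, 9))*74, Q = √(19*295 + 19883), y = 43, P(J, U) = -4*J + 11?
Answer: 2*√(-307063 + 5547*√177)/43 ≈ 22.464*I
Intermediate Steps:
P(J, U) = 11 - 4*J
Q = 12*√177 (Q = √(5605 + 19883) = √25488 = 12*√177 ≈ 159.65)
n = -28564/43 (n = (1/43 + (11 - 4*5))*74 = (1/43 + (11 - 20))*74 = (1/43 - 9)*74 = -386/43*74 = -28564/43 ≈ -664.28)
√(Q + n) = √(12*√177 - 28564/43) = √(-28564/43 + 12*√177)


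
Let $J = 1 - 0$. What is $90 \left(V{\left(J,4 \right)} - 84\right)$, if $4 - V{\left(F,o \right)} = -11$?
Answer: $-6210$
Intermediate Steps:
$J = 1$ ($J = 1 + 0 = 1$)
$V{\left(F,o \right)} = 15$ ($V{\left(F,o \right)} = 4 - -11 = 4 + 11 = 15$)
$90 \left(V{\left(J,4 \right)} - 84\right) = 90 \left(15 - 84\right) = 90 \left(-69\right) = -6210$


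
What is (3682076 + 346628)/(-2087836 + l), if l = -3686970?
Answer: -2014352/2887403 ≈ -0.69763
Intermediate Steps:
(3682076 + 346628)/(-2087836 + l) = (3682076 + 346628)/(-2087836 - 3686970) = 4028704/(-5774806) = 4028704*(-1/5774806) = -2014352/2887403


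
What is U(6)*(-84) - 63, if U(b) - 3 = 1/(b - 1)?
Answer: -1659/5 ≈ -331.80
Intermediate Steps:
U(b) = 3 + 1/(-1 + b) (U(b) = 3 + 1/(b - 1) = 3 + 1/(-1 + b))
U(6)*(-84) - 63 = ((-2 + 3*6)/(-1 + 6))*(-84) - 63 = ((-2 + 18)/5)*(-84) - 63 = ((⅕)*16)*(-84) - 63 = (16/5)*(-84) - 63 = -1344/5 - 63 = -1659/5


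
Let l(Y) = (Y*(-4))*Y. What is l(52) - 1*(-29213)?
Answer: 18397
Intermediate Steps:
l(Y) = -4*Y² (l(Y) = (-4*Y)*Y = -4*Y²)
l(52) - 1*(-29213) = -4*52² - 1*(-29213) = -4*2704 + 29213 = -10816 + 29213 = 18397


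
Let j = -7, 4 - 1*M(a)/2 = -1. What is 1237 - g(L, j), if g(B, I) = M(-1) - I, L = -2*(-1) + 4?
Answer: 1220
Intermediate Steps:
L = 6 (L = 2 + 4 = 6)
M(a) = 10 (M(a) = 8 - 2*(-1) = 8 + 2 = 10)
g(B, I) = 10 - I
1237 - g(L, j) = 1237 - (10 - 1*(-7)) = 1237 - (10 + 7) = 1237 - 1*17 = 1237 - 17 = 1220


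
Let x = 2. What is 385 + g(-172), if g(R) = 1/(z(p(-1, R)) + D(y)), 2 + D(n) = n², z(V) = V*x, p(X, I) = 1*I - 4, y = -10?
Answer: 97789/254 ≈ 385.00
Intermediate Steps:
p(X, I) = -4 + I (p(X, I) = I - 4 = -4 + I)
z(V) = 2*V (z(V) = V*2 = 2*V)
D(n) = -2 + n²
g(R) = 1/(90 + 2*R) (g(R) = 1/(2*(-4 + R) + (-2 + (-10)²)) = 1/((-8 + 2*R) + (-2 + 100)) = 1/((-8 + 2*R) + 98) = 1/(90 + 2*R))
385 + g(-172) = 385 + 1/(2*(45 - 172)) = 385 + (½)/(-127) = 385 + (½)*(-1/127) = 385 - 1/254 = 97789/254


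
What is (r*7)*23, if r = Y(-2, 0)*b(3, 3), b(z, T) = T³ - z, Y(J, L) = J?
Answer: -7728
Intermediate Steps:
r = -48 (r = -2*(3³ - 1*3) = -2*(27 - 3) = -2*24 = -48)
(r*7)*23 = -48*7*23 = -336*23 = -7728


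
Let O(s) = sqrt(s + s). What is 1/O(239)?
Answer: sqrt(478)/478 ≈ 0.045739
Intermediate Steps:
O(s) = sqrt(2)*sqrt(s) (O(s) = sqrt(2*s) = sqrt(2)*sqrt(s))
1/O(239) = 1/(sqrt(2)*sqrt(239)) = 1/(sqrt(478)) = sqrt(478)/478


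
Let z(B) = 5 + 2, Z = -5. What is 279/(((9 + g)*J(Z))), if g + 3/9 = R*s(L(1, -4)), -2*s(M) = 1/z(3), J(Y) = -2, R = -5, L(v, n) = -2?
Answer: -5859/379 ≈ -15.459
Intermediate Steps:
z(B) = 7
s(M) = -1/14 (s(M) = -½/7 = -½*⅐ = -1/14)
g = 1/42 (g = -⅓ - 5*(-1/14) = -⅓ + 5/14 = 1/42 ≈ 0.023810)
279/(((9 + g)*J(Z))) = 279/(((9 + 1/42)*(-2))) = 279/(((379/42)*(-2))) = 279/(-379/21) = 279*(-21/379) = -5859/379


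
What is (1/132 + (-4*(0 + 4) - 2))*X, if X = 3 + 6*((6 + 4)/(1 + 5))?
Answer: -30875/132 ≈ -233.90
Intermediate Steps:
X = 13 (X = 3 + 6*(10/6) = 3 + 6*(10*(⅙)) = 3 + 6*(5/3) = 3 + 10 = 13)
(1/132 + (-4*(0 + 4) - 2))*X = (1/132 + (-4*(0 + 4) - 2))*13 = (1/132 + (-4*4 - 2))*13 = (1/132 + (-16 - 2))*13 = (1/132 - 18)*13 = -2375/132*13 = -30875/132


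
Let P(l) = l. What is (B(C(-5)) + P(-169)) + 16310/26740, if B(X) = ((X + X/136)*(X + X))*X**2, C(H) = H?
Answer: 14167325/12988 ≈ 1090.8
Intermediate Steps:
B(X) = 137*X**4/68 (B(X) = ((X + X*(1/136))*(2*X))*X**2 = ((X + X/136)*(2*X))*X**2 = ((137*X/136)*(2*X))*X**2 = (137*X**2/68)*X**2 = 137*X**4/68)
(B(C(-5)) + P(-169)) + 16310/26740 = ((137/68)*(-5)**4 - 169) + 16310/26740 = ((137/68)*625 - 169) + 16310*(1/26740) = (85625/68 - 169) + 233/382 = 74133/68 + 233/382 = 14167325/12988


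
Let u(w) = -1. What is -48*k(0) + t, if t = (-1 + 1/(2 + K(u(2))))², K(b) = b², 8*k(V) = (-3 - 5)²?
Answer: -3452/9 ≈ -383.56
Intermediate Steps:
k(V) = 8 (k(V) = (-3 - 5)²/8 = (⅛)*(-8)² = (⅛)*64 = 8)
t = 4/9 (t = (-1 + 1/(2 + (-1)²))² = (-1 + 1/(2 + 1))² = (-1 + 1/3)² = (-1 + ⅓)² = (-⅔)² = 4/9 ≈ 0.44444)
-48*k(0) + t = -48*8 + 4/9 = -384 + 4/9 = -3452/9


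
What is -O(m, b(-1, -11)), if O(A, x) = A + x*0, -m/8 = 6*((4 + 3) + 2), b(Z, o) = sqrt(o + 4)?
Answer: 432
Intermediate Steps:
b(Z, o) = sqrt(4 + o)
m = -432 (m = -48*((4 + 3) + 2) = -48*(7 + 2) = -48*9 = -8*54 = -432)
O(A, x) = A (O(A, x) = A + 0 = A)
-O(m, b(-1, -11)) = -1*(-432) = 432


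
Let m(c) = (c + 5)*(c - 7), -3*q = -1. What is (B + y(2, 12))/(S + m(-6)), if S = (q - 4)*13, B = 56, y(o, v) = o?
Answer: -87/52 ≈ -1.6731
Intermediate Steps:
q = ⅓ (q = -⅓*(-1) = ⅓ ≈ 0.33333)
S = -143/3 (S = (⅓ - 4)*13 = -11/3*13 = -143/3 ≈ -47.667)
m(c) = (-7 + c)*(5 + c) (m(c) = (5 + c)*(-7 + c) = (-7 + c)*(5 + c))
(B + y(2, 12))/(S + m(-6)) = (56 + 2)/(-143/3 + (-35 + (-6)² - 2*(-6))) = 58/(-143/3 + (-35 + 36 + 12)) = 58/(-143/3 + 13) = 58/(-104/3) = -3/104*58 = -87/52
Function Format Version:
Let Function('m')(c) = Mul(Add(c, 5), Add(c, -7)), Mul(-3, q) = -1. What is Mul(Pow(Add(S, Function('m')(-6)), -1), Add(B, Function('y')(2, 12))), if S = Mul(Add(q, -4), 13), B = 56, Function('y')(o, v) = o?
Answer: Rational(-87, 52) ≈ -1.6731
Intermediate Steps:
q = Rational(1, 3) (q = Mul(Rational(-1, 3), -1) = Rational(1, 3) ≈ 0.33333)
S = Rational(-143, 3) (S = Mul(Add(Rational(1, 3), -4), 13) = Mul(Rational(-11, 3), 13) = Rational(-143, 3) ≈ -47.667)
Function('m')(c) = Mul(Add(-7, c), Add(5, c)) (Function('m')(c) = Mul(Add(5, c), Add(-7, c)) = Mul(Add(-7, c), Add(5, c)))
Mul(Pow(Add(S, Function('m')(-6)), -1), Add(B, Function('y')(2, 12))) = Mul(Pow(Add(Rational(-143, 3), Add(-35, Pow(-6, 2), Mul(-2, -6))), -1), Add(56, 2)) = Mul(Pow(Add(Rational(-143, 3), Add(-35, 36, 12)), -1), 58) = Mul(Pow(Add(Rational(-143, 3), 13), -1), 58) = Mul(Pow(Rational(-104, 3), -1), 58) = Mul(Rational(-3, 104), 58) = Rational(-87, 52)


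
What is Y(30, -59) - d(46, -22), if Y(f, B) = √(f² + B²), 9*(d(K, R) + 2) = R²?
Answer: -466/9 + √4381 ≈ 14.411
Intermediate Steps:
d(K, R) = -2 + R²/9
Y(f, B) = √(B² + f²)
Y(30, -59) - d(46, -22) = √((-59)² + 30²) - (-2 + (⅑)*(-22)²) = √(3481 + 900) - (-2 + (⅑)*484) = √4381 - (-2 + 484/9) = √4381 - 1*466/9 = √4381 - 466/9 = -466/9 + √4381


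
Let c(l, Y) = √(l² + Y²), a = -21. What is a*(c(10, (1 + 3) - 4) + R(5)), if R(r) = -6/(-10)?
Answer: -1113/5 ≈ -222.60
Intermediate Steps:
R(r) = ⅗ (R(r) = -6*(-⅒) = ⅗)
c(l, Y) = √(Y² + l²)
a*(c(10, (1 + 3) - 4) + R(5)) = -21*(√(((1 + 3) - 4)² + 10²) + ⅗) = -21*(√((4 - 4)² + 100) + ⅗) = -21*(√(0² + 100) + ⅗) = -21*(√(0 + 100) + ⅗) = -21*(√100 + ⅗) = -21*(10 + ⅗) = -21*53/5 = -1113/5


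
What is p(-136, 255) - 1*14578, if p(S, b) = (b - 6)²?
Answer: 47423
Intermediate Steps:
p(S, b) = (-6 + b)²
p(-136, 255) - 1*14578 = (-6 + 255)² - 1*14578 = 249² - 14578 = 62001 - 14578 = 47423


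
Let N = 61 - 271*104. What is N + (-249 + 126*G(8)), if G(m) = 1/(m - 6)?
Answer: -28309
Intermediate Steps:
G(m) = 1/(-6 + m)
N = -28123 (N = 61 - 28184 = -28123)
N + (-249 + 126*G(8)) = -28123 + (-249 + 126/(-6 + 8)) = -28123 + (-249 + 126/2) = -28123 + (-249 + 126*(½)) = -28123 + (-249 + 63) = -28123 - 186 = -28309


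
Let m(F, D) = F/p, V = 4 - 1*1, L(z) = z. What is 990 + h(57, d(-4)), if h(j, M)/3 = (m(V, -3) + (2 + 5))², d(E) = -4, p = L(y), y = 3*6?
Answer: 13729/12 ≈ 1144.1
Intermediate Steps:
y = 18
p = 18
V = 3 (V = 4 - 1 = 3)
m(F, D) = F/18
h(j, M) = 1849/12 (h(j, M) = 3*((1/18)*3 + (2 + 5))² = 3*(⅙ + 7)² = 3*(43/6)² = 3*(1849/36) = 1849/12)
990 + h(57, d(-4)) = 990 + 1849/12 = 13729/12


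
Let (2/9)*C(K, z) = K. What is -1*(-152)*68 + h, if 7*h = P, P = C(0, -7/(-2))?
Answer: 10336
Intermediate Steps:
C(K, z) = 9*K/2
P = 0 (P = (9/2)*0 = 0)
h = 0 (h = (⅐)*0 = 0)
-1*(-152)*68 + h = -1*(-152)*68 + 0 = 152*68 + 0 = 10336 + 0 = 10336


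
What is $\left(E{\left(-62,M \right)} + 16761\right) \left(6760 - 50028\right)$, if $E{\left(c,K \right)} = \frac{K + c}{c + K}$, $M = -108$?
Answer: $-725258216$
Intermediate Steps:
$E{\left(c,K \right)} = 1$ ($E{\left(c,K \right)} = \frac{K + c}{K + c} = 1$)
$\left(E{\left(-62,M \right)} + 16761\right) \left(6760 - 50028\right) = \left(1 + 16761\right) \left(6760 - 50028\right) = 16762 \left(-43268\right) = -725258216$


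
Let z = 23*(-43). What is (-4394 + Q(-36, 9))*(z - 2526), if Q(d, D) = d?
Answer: 15571450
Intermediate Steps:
z = -989
(-4394 + Q(-36, 9))*(z - 2526) = (-4394 - 36)*(-989 - 2526) = -4430*(-3515) = 15571450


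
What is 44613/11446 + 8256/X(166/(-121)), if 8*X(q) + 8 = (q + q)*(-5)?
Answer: 22876276641/1980158 ≈ 11553.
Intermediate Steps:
X(q) = -1 - 5*q/4 (X(q) = -1 + ((q + q)*(-5))/8 = -1 + ((2*q)*(-5))/8 = -1 + (-10*q)/8 = -1 - 5*q/4)
44613/11446 + 8256/X(166/(-121)) = 44613/11446 + 8256/(-1 - 415/(2*(-121))) = 44613*(1/11446) + 8256/(-1 - 415*(-1)/(2*121)) = 44613/11446 + 8256/(-1 - 5/4*(-166/121)) = 44613/11446 + 8256/(-1 + 415/242) = 44613/11446 + 8256/(173/242) = 44613/11446 + 8256*(242/173) = 44613/11446 + 1997952/173 = 22876276641/1980158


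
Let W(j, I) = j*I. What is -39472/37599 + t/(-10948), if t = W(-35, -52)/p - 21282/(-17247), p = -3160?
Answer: -392552890401059/373904316393384 ≈ -1.0499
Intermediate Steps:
W(j, I) = I*j
t = 597693/908342 (t = -52*(-35)/(-3160) - 21282/(-17247) = 1820*(-1/3160) - 21282*(-1/17247) = -91/158 + 7094/5749 = 597693/908342 ≈ 0.65800)
-39472/37599 + t/(-10948) = -39472/37599 + (597693/908342)/(-10948) = -39472*1/37599 + (597693/908342)*(-1/10948) = -39472/37599 - 597693/9944528216 = -392552890401059/373904316393384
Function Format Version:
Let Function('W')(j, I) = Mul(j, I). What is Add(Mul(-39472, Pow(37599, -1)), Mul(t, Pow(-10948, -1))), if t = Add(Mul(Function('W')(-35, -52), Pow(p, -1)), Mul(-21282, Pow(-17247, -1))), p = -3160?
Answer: Rational(-392552890401059, 373904316393384) ≈ -1.0499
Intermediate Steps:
Function('W')(j, I) = Mul(I, j)
t = Rational(597693, 908342) (t = Add(Mul(Mul(-52, -35), Pow(-3160, -1)), Mul(-21282, Pow(-17247, -1))) = Add(Mul(1820, Rational(-1, 3160)), Mul(-21282, Rational(-1, 17247))) = Add(Rational(-91, 158), Rational(7094, 5749)) = Rational(597693, 908342) ≈ 0.65800)
Add(Mul(-39472, Pow(37599, -1)), Mul(t, Pow(-10948, -1))) = Add(Mul(-39472, Pow(37599, -1)), Mul(Rational(597693, 908342), Pow(-10948, -1))) = Add(Mul(-39472, Rational(1, 37599)), Mul(Rational(597693, 908342), Rational(-1, 10948))) = Add(Rational(-39472, 37599), Rational(-597693, 9944528216)) = Rational(-392552890401059, 373904316393384)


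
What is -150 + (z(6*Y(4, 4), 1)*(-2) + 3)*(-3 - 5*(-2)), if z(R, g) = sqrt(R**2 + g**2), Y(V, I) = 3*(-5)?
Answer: -129 - 14*sqrt(8101) ≈ -1389.1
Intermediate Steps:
Y(V, I) = -15
-150 + (z(6*Y(4, 4), 1)*(-2) + 3)*(-3 - 5*(-2)) = -150 + (sqrt((6*(-15))**2 + 1**2)*(-2) + 3)*(-3 - 5*(-2)) = -150 + (sqrt((-90)**2 + 1)*(-2) + 3)*(-3 + 10) = -150 + (sqrt(8100 + 1)*(-2) + 3)*7 = -150 + (sqrt(8101)*(-2) + 3)*7 = -150 + (-2*sqrt(8101) + 3)*7 = -150 + (3 - 2*sqrt(8101))*7 = -150 + (21 - 14*sqrt(8101)) = -129 - 14*sqrt(8101)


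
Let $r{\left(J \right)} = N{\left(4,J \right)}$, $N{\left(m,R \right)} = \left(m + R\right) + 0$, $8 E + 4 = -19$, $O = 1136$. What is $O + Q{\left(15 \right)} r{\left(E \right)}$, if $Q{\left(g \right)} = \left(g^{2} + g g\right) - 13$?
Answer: $\frac{13021}{8} \approx 1627.6$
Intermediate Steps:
$E = - \frac{23}{8}$ ($E = - \frac{1}{2} + \frac{1}{8} \left(-19\right) = - \frac{1}{2} - \frac{19}{8} = - \frac{23}{8} \approx -2.875$)
$Q{\left(g \right)} = -13 + 2 g^{2}$ ($Q{\left(g \right)} = \left(g^{2} + g^{2}\right) - 13 = 2 g^{2} - 13 = -13 + 2 g^{2}$)
$N{\left(m,R \right)} = R + m$ ($N{\left(m,R \right)} = \left(R + m\right) + 0 = R + m$)
$r{\left(J \right)} = 4 + J$ ($r{\left(J \right)} = J + 4 = 4 + J$)
$O + Q{\left(15 \right)} r{\left(E \right)} = 1136 + \left(-13 + 2 \cdot 15^{2}\right) \left(4 - \frac{23}{8}\right) = 1136 + \left(-13 + 2 \cdot 225\right) \frac{9}{8} = 1136 + \left(-13 + 450\right) \frac{9}{8} = 1136 + 437 \cdot \frac{9}{8} = 1136 + \frac{3933}{8} = \frac{13021}{8}$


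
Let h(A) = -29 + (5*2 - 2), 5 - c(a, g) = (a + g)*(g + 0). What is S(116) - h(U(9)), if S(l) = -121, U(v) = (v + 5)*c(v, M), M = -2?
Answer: -100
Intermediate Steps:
c(a, g) = 5 - g*(a + g) (c(a, g) = 5 - (a + g)*(g + 0) = 5 - (a + g)*g = 5 - g*(a + g))
U(v) = (1 + 2*v)*(5 + v) (U(v) = (v + 5)*(5 - 1*(-2)**2 - 1*v*(-2)) = (5 + v)*(5 - 1*4 + 2*v) = (5 + v)*(5 - 4 + 2*v) = (5 + v)*(1 + 2*v) = (1 + 2*v)*(5 + v))
h(A) = -21 (h(A) = -29 + (10 - 2) = -29 + 8 = -21)
S(116) - h(U(9)) = -121 - 1*(-21) = -121 + 21 = -100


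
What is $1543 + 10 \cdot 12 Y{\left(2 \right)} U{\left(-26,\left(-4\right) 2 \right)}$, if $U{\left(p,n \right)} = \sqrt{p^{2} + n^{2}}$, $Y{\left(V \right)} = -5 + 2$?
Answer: $1543 - 720 \sqrt{185} \approx -8250.1$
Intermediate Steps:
$Y{\left(V \right)} = -3$
$U{\left(p,n \right)} = \sqrt{n^{2} + p^{2}}$
$1543 + 10 \cdot 12 Y{\left(2 \right)} U{\left(-26,\left(-4\right) 2 \right)} = 1543 + 10 \cdot 12 \left(-3\right) \sqrt{\left(\left(-4\right) 2\right)^{2} + \left(-26\right)^{2}} = 1543 + 120 \left(-3\right) \sqrt{\left(-8\right)^{2} + 676} = 1543 - 360 \sqrt{64 + 676} = 1543 - 360 \sqrt{740} = 1543 - 360 \cdot 2 \sqrt{185} = 1543 - 720 \sqrt{185}$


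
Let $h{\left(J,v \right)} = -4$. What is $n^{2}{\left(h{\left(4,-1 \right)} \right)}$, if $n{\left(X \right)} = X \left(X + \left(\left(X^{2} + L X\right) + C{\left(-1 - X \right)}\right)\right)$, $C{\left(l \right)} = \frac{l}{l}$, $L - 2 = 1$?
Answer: $16$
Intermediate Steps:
$L = 3$ ($L = 2 + 1 = 3$)
$C{\left(l \right)} = 1$
$n{\left(X \right)} = X \left(1 + X^{2} + 4 X\right)$ ($n{\left(X \right)} = X \left(X + \left(\left(X^{2} + 3 X\right) + 1\right)\right) = X \left(X + \left(1 + X^{2} + 3 X\right)\right) = X \left(1 + X^{2} + 4 X\right)$)
$n^{2}{\left(h{\left(4,-1 \right)} \right)} = \left(- 4 \left(1 + \left(-4\right)^{2} + 4 \left(-4\right)\right)\right)^{2} = \left(- 4 \left(1 + 16 - 16\right)\right)^{2} = \left(\left(-4\right) 1\right)^{2} = \left(-4\right)^{2} = 16$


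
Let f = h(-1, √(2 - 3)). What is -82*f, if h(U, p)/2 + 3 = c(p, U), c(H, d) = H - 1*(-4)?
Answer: -164 - 164*I ≈ -164.0 - 164.0*I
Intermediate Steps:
c(H, d) = 4 + H (c(H, d) = H + 4 = 4 + H)
h(U, p) = 2 + 2*p (h(U, p) = -6 + 2*(4 + p) = -6 + (8 + 2*p) = 2 + 2*p)
f = 2 + 2*I (f = 2 + 2*√(2 - 3) = 2 + 2*√(-1) = 2 + 2*I ≈ 2.0 + 2.0*I)
-82*f = -82*(2 + 2*I) = -164 - 164*I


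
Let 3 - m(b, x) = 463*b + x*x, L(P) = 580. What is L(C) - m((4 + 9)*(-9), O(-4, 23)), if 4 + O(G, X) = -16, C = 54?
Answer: -53194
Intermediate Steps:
O(G, X) = -20 (O(G, X) = -4 - 16 = -20)
m(b, x) = 3 - x² - 463*b (m(b, x) = 3 - (463*b + x*x) = 3 - (463*b + x²) = 3 - (x² + 463*b) = 3 + (-x² - 463*b) = 3 - x² - 463*b)
L(C) - m((4 + 9)*(-9), O(-4, 23)) = 580 - (3 - 1*(-20)² - 463*(4 + 9)*(-9)) = 580 - (3 - 1*400 - 6019*(-9)) = 580 - (3 - 400 - 463*(-117)) = 580 - (3 - 400 + 54171) = 580 - 1*53774 = 580 - 53774 = -53194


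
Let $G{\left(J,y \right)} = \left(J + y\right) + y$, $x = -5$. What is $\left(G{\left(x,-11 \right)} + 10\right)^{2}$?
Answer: $289$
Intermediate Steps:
$G{\left(J,y \right)} = J + 2 y$
$\left(G{\left(x,-11 \right)} + 10\right)^{2} = \left(\left(-5 + 2 \left(-11\right)\right) + 10\right)^{2} = \left(\left(-5 - 22\right) + 10\right)^{2} = \left(-27 + 10\right)^{2} = \left(-17\right)^{2} = 289$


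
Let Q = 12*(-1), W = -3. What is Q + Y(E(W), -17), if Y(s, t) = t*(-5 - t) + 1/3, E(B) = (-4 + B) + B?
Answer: -647/3 ≈ -215.67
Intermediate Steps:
E(B) = -4 + 2*B
Y(s, t) = 1/3 + t*(-5 - t) (Y(s, t) = t*(-5 - t) + 1/3 = 1/3 + t*(-5 - t))
Q = -12
Q + Y(E(W), -17) = -12 + (1/3 - 1*(-17)**2 - 5*(-17)) = -12 + (1/3 - 1*289 + 85) = -12 + (1/3 - 289 + 85) = -12 - 611/3 = -647/3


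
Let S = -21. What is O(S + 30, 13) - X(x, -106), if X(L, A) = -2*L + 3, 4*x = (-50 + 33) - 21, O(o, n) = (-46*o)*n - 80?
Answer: -5484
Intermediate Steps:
O(o, n) = -80 - 46*n*o (O(o, n) = -46*n*o - 80 = -80 - 46*n*o)
x = -19/2 (x = ((-50 + 33) - 21)/4 = (-17 - 21)/4 = (¼)*(-38) = -19/2 ≈ -9.5000)
X(L, A) = 3 - 2*L
O(S + 30, 13) - X(x, -106) = (-80 - 46*13*(-21 + 30)) - (3 - 2*(-19/2)) = (-80 - 46*13*9) - (3 + 19) = (-80 - 5382) - 1*22 = -5462 - 22 = -5484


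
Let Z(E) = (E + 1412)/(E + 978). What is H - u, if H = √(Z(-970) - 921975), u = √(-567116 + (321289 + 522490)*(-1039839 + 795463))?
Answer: I*(√3687679 - 4*√51549976005)/2 ≈ -4.5313e+5*I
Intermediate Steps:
Z(E) = (1412 + E)/(978 + E)
u = 2*I*√51549976005 (u = √(-567116 + 843779*(-244376)) = √(-567116 - 206199336904) = √(-206199904020) = 2*I*√51549976005 ≈ 4.5409e+5*I)
H = I*√3687679/2 (H = √((1412 - 970)/(978 - 970) - 921975) = √(442/8 - 921975) = √((⅛)*442 - 921975) = √(221/4 - 921975) = √(-3687679/4) = I*√3687679/2 ≈ 960.17*I)
H - u = I*√3687679/2 - 2*I*√51549976005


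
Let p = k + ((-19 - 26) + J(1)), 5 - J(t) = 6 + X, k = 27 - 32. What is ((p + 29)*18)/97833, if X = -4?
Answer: -108/32611 ≈ -0.0033118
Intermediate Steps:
k = -5
J(t) = 3 (J(t) = 5 - (6 - 4) = 5 - 1*2 = 5 - 2 = 3)
p = -47 (p = -5 + ((-19 - 26) + 3) = -5 + (-45 + 3) = -5 - 42 = -47)
((p + 29)*18)/97833 = ((-47 + 29)*18)/97833 = -18*18*(1/97833) = -324*1/97833 = -108/32611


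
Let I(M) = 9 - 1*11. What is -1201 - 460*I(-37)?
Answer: -281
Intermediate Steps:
I(M) = -2 (I(M) = 9 - 11 = -2)
-1201 - 460*I(-37) = -1201 - 460*(-2) = -1201 + 920 = -281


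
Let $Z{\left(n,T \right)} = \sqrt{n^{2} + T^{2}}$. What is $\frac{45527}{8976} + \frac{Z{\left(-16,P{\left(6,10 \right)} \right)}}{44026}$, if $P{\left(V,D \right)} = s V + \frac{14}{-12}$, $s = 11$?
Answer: $\frac{45527}{8976} + \frac{\sqrt{160537}}{264156} \approx 5.0736$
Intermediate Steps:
$P{\left(V,D \right)} = - \frac{7}{6} + 11 V$ ($P{\left(V,D \right)} = 11 V + \frac{14}{-12} = 11 V + 14 \left(- \frac{1}{12}\right) = 11 V - \frac{7}{6} = - \frac{7}{6} + 11 V$)
$Z{\left(n,T \right)} = \sqrt{T^{2} + n^{2}}$
$\frac{45527}{8976} + \frac{Z{\left(-16,P{\left(6,10 \right)} \right)}}{44026} = \frac{45527}{8976} + \frac{\sqrt{\left(- \frac{7}{6} + 11 \cdot 6\right)^{2} + \left(-16\right)^{2}}}{44026} = 45527 \cdot \frac{1}{8976} + \sqrt{\left(- \frac{7}{6} + 66\right)^{2} + 256} \cdot \frac{1}{44026} = \frac{45527}{8976} + \sqrt{\left(\frac{389}{6}\right)^{2} + 256} \cdot \frac{1}{44026} = \frac{45527}{8976} + \sqrt{\frac{151321}{36} + 256} \cdot \frac{1}{44026} = \frac{45527}{8976} + \sqrt{\frac{160537}{36}} \cdot \frac{1}{44026} = \frac{45527}{8976} + \frac{\sqrt{160537}}{6} \cdot \frac{1}{44026} = \frac{45527}{8976} + \frac{\sqrt{160537}}{264156}$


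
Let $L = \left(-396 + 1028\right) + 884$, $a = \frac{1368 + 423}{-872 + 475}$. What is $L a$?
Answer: $- \frac{2715156}{397} \approx -6839.2$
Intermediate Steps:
$a = - \frac{1791}{397}$ ($a = \frac{1791}{-397} = 1791 \left(- \frac{1}{397}\right) = - \frac{1791}{397} \approx -4.5113$)
$L = 1516$ ($L = 632 + 884 = 1516$)
$L a = 1516 \left(- \frac{1791}{397}\right) = - \frac{2715156}{397}$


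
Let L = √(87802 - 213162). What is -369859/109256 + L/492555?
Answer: -52837/15608 + 4*I*√7835/492555 ≈ -3.3853 + 0.00071883*I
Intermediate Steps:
L = 4*I*√7835 (L = √(-125360) = 4*I*√7835 ≈ 354.06*I)
-369859/109256 + L/492555 = -369859/109256 + (4*I*√7835)/492555 = -369859*1/109256 + (4*I*√7835)*(1/492555) = -52837/15608 + 4*I*√7835/492555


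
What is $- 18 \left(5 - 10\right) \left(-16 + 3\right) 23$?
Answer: $-26910$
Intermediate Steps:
$- 18 \left(5 - 10\right) \left(-16 + 3\right) 23 = - 18 \left(\left(-5\right) \left(-13\right)\right) 23 = \left(-18\right) 65 \cdot 23 = \left(-1170\right) 23 = -26910$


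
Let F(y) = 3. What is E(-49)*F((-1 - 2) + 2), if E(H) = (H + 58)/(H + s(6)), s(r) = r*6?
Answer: -27/13 ≈ -2.0769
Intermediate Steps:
s(r) = 6*r
E(H) = (58 + H)/(36 + H) (E(H) = (H + 58)/(H + 6*6) = (58 + H)/(H + 36) = (58 + H)/(36 + H))
E(-49)*F((-1 - 2) + 2) = ((58 - 49)/(36 - 49))*3 = (9/(-13))*3 = -1/13*9*3 = -9/13*3 = -27/13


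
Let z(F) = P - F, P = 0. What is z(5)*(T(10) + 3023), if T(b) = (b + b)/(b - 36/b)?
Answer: -121045/8 ≈ -15131.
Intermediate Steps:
z(F) = -F (z(F) = 0 - F = -F)
T(b) = 2*b/(b - 36/b) (T(b) = (2*b)/(b - 36/b) = 2*b/(b - 36/b))
z(5)*(T(10) + 3023) = (-1*5)*(2*10**2/(-36 + 10**2) + 3023) = -5*(2*100/(-36 + 100) + 3023) = -5*(2*100/64 + 3023) = -5*(2*100*(1/64) + 3023) = -5*(25/8 + 3023) = -5*24209/8 = -121045/8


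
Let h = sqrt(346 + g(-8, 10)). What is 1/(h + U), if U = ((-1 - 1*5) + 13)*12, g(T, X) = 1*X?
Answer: 21/1675 - sqrt(89)/3350 ≈ 0.0097212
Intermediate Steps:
g(T, X) = X
h = 2*sqrt(89) (h = sqrt(346 + 10) = sqrt(356) = 2*sqrt(89) ≈ 18.868)
U = 84 (U = ((-1 - 5) + 13)*12 = (-6 + 13)*12 = 7*12 = 84)
1/(h + U) = 1/(2*sqrt(89) + 84) = 1/(84 + 2*sqrt(89))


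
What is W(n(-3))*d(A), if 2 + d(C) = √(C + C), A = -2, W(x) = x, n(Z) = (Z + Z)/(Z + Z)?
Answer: -2 + 2*I ≈ -2.0 + 2.0*I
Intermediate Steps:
n(Z) = 1 (n(Z) = (2*Z)/((2*Z)) = (2*Z)*(1/(2*Z)) = 1)
d(C) = -2 + √2*√C (d(C) = -2 + √(C + C) = -2 + √(2*C) = -2 + √2*√C)
W(n(-3))*d(A) = 1*(-2 + √2*√(-2)) = 1*(-2 + √2*(I*√2)) = 1*(-2 + 2*I) = -2 + 2*I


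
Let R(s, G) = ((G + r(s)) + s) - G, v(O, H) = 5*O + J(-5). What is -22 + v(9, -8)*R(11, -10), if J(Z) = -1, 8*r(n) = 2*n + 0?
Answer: 583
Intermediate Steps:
r(n) = n/4 (r(n) = (2*n + 0)/8 = (2*n)/8 = n/4)
v(O, H) = -1 + 5*O (v(O, H) = 5*O - 1 = -1 + 5*O)
R(s, G) = 5*s/4 (R(s, G) = ((G + s/4) + s) - G = (G + 5*s/4) - G = 5*s/4)
-22 + v(9, -8)*R(11, -10) = -22 + (-1 + 5*9)*((5/4)*11) = -22 + (-1 + 45)*(55/4) = -22 + 44*(55/4) = -22 + 605 = 583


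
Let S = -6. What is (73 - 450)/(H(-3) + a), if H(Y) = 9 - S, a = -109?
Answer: 377/94 ≈ 4.0106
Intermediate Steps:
H(Y) = 15 (H(Y) = 9 - 1*(-6) = 9 + 6 = 15)
(73 - 450)/(H(-3) + a) = (73 - 450)/(15 - 109) = -377/(-94) = -377*(-1/94) = 377/94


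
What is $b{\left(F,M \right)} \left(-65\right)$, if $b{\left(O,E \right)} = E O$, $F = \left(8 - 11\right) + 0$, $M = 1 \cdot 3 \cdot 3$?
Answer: $1755$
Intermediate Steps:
$M = 9$ ($M = 3 \cdot 3 = 9$)
$F = -3$ ($F = -3 + 0 = -3$)
$b{\left(F,M \right)} \left(-65\right) = 9 \left(-3\right) \left(-65\right) = \left(-27\right) \left(-65\right) = 1755$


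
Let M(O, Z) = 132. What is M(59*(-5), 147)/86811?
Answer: 44/28937 ≈ 0.0015205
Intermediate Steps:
M(59*(-5), 147)/86811 = 132/86811 = 132*(1/86811) = 44/28937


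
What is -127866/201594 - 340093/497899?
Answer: -22037510296/16728908501 ≈ -1.3173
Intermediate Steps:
-127866/201594 - 340093/497899 = -127866*1/201594 - 340093*1/497899 = -21311/33599 - 340093/497899 = -22037510296/16728908501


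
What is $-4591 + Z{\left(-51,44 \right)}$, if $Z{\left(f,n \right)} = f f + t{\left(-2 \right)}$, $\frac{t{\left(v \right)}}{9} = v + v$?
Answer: $-2026$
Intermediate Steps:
$t{\left(v \right)} = 18 v$ ($t{\left(v \right)} = 9 \left(v + v\right) = 9 \cdot 2 v = 18 v$)
$Z{\left(f,n \right)} = -36 + f^{2}$ ($Z{\left(f,n \right)} = f f + 18 \left(-2\right) = f^{2} - 36 = -36 + f^{2}$)
$-4591 + Z{\left(-51,44 \right)} = -4591 - \left(36 - \left(-51\right)^{2}\right) = -4591 + \left(-36 + 2601\right) = -4591 + 2565 = -2026$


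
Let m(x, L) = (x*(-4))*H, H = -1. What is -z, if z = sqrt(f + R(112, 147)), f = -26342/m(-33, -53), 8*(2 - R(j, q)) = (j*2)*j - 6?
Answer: -7*I*sqrt(260799)/66 ≈ -54.164*I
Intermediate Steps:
m(x, L) = 4*x (m(x, L) = (x*(-4))*(-1) = -4*x*(-1) = 4*x)
R(j, q) = 11/4 - j**2/4 (R(j, q) = 2 - ((j*2)*j - 6)/8 = 2 - ((2*j)*j - 6)/8 = 2 - (2*j**2 - 6)/8 = 2 - (-6 + 2*j**2)/8 = 2 + (3/4 - j**2/4) = 11/4 - j**2/4)
f = 13171/66 (f = -26342/(4*(-33)) = -26342/(-132) = -26342*(-1/132) = 13171/66 ≈ 199.56)
z = 7*I*sqrt(260799)/66 (z = sqrt(13171/66 + (11/4 - 1/4*112**2)) = sqrt(13171/66 + (11/4 - 1/4*12544)) = sqrt(13171/66 + (11/4 - 3136)) = sqrt(13171/66 - 12533/4) = sqrt(-387247/132) = 7*I*sqrt(260799)/66 ≈ 54.164*I)
-z = -7*I*sqrt(260799)/66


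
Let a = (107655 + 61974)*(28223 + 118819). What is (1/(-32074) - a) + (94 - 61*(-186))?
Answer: -800008181918373/32074 ≈ -2.4943e+10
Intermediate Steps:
a = 24942587418 (a = 169629*147042 = 24942587418)
(1/(-32074) - a) + (94 - 61*(-186)) = (1/(-32074) - 1*24942587418) + (94 - 61*(-186)) = (-1/32074 - 24942587418) + (94 + 11346) = -800008548844933/32074 + 11440 = -800008181918373/32074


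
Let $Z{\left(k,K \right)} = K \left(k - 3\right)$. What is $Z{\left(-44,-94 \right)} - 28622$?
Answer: $-24204$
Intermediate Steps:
$Z{\left(k,K \right)} = K \left(-3 + k\right)$
$Z{\left(-44,-94 \right)} - 28622 = - 94 \left(-3 - 44\right) - 28622 = \left(-94\right) \left(-47\right) - 28622 = 4418 - 28622 = -24204$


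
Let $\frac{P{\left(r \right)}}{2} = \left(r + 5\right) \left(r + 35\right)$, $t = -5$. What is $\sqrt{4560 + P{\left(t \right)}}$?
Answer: $4 \sqrt{285} \approx 67.528$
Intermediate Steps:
$P{\left(r \right)} = 2 \left(5 + r\right) \left(35 + r\right)$ ($P{\left(r \right)} = 2 \left(r + 5\right) \left(r + 35\right) = 2 \left(5 + r\right) \left(35 + r\right)$)
$\sqrt{4560 + P{\left(t \right)}} = \sqrt{4560 + \left(350 + 2 \left(-5\right)^{2} + 80 \left(-5\right)\right)} = \sqrt{4560 + \left(350 + 2 \cdot 25 - 400\right)} = \sqrt{4560 + \left(350 + 50 - 400\right)} = \sqrt{4560 + 0} = \sqrt{4560} = 4 \sqrt{285}$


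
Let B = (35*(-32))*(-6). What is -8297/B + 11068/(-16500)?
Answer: -3521291/1848000 ≈ -1.9055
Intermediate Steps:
B = 6720 (B = -1120*(-6) = 6720)
-8297/B + 11068/(-16500) = -8297/6720 + 11068/(-16500) = -8297*1/6720 + 11068*(-1/16500) = -8297/6720 - 2767/4125 = -3521291/1848000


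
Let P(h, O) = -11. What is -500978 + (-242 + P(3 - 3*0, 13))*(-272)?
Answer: -432162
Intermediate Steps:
-500978 + (-242 + P(3 - 3*0, 13))*(-272) = -500978 + (-242 - 11)*(-272) = -500978 - 253*(-272) = -500978 + 68816 = -432162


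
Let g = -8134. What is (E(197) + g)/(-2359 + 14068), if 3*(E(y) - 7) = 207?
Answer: -2686/3903 ≈ -0.68819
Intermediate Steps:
E(y) = 76 (E(y) = 7 + (⅓)*207 = 7 + 69 = 76)
(E(197) + g)/(-2359 + 14068) = (76 - 8134)/(-2359 + 14068) = -8058/11709 = -8058*1/11709 = -2686/3903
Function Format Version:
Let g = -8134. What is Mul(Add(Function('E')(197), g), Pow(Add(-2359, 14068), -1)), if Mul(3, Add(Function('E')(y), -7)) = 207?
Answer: Rational(-2686, 3903) ≈ -0.68819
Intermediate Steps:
Function('E')(y) = 76 (Function('E')(y) = Add(7, Mul(Rational(1, 3), 207)) = Add(7, 69) = 76)
Mul(Add(Function('E')(197), g), Pow(Add(-2359, 14068), -1)) = Mul(Add(76, -8134), Pow(Add(-2359, 14068), -1)) = Mul(-8058, Pow(11709, -1)) = Mul(-8058, Rational(1, 11709)) = Rational(-2686, 3903)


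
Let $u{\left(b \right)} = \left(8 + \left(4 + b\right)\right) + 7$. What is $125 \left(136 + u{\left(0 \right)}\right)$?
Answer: $19375$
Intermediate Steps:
$u{\left(b \right)} = 19 + b$ ($u{\left(b \right)} = \left(12 + b\right) + 7 = 19 + b$)
$125 \left(136 + u{\left(0 \right)}\right) = 125 \left(136 + \left(19 + 0\right)\right) = 125 \left(136 + 19\right) = 125 \cdot 155 = 19375$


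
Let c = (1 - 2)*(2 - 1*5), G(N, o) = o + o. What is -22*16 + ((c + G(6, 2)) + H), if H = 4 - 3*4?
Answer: -353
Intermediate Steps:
G(N, o) = 2*o
H = -8 (H = 4 - 12 = -8)
c = 3 (c = -(2 - 5) = -1*(-3) = 3)
-22*16 + ((c + G(6, 2)) + H) = -22*16 + ((3 + 2*2) - 8) = -352 + ((3 + 4) - 8) = -352 + (7 - 8) = -352 - 1 = -353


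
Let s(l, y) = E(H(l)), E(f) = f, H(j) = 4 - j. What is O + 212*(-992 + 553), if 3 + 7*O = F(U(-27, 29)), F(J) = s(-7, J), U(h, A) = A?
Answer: -651468/7 ≈ -93067.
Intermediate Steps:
s(l, y) = 4 - l
F(J) = 11 (F(J) = 4 - 1*(-7) = 4 + 7 = 11)
O = 8/7 (O = -3/7 + (1/7)*11 = -3/7 + 11/7 = 8/7 ≈ 1.1429)
O + 212*(-992 + 553) = 8/7 + 212*(-992 + 553) = 8/7 + 212*(-439) = 8/7 - 93068 = -651468/7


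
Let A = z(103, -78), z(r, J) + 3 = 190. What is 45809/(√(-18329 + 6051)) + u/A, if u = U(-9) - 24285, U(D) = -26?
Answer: -24311/187 - 45809*I*√12278/12278 ≈ -130.01 - 413.42*I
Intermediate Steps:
z(r, J) = 187 (z(r, J) = -3 + 190 = 187)
A = 187
u = -24311 (u = -26 - 24285 = -24311)
45809/(√(-18329 + 6051)) + u/A = 45809/(√(-18329 + 6051)) - 24311/187 = 45809/(√(-12278)) - 24311*1/187 = 45809/((I*√12278)) - 24311/187 = 45809*(-I*√12278/12278) - 24311/187 = -45809*I*√12278/12278 - 24311/187 = -24311/187 - 45809*I*√12278/12278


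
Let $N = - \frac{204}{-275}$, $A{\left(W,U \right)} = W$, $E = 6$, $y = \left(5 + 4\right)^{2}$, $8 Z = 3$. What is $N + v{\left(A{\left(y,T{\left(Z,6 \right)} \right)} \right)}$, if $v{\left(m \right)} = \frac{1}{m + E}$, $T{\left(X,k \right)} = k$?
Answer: $\frac{18023}{23925} \approx 0.75331$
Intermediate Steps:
$Z = \frac{3}{8}$ ($Z = \frac{1}{8} \cdot 3 = \frac{3}{8} \approx 0.375$)
$y = 81$ ($y = 9^{2} = 81$)
$v{\left(m \right)} = \frac{1}{6 + m}$ ($v{\left(m \right)} = \frac{1}{m + 6} = \frac{1}{6 + m}$)
$N = \frac{204}{275}$ ($N = \left(-204\right) \left(- \frac{1}{275}\right) = \frac{204}{275} \approx 0.74182$)
$N + v{\left(A{\left(y,T{\left(Z,6 \right)} \right)} \right)} = \frac{204}{275} + \frac{1}{6 + 81} = \frac{204}{275} + \frac{1}{87} = \frac{18023}{23925}$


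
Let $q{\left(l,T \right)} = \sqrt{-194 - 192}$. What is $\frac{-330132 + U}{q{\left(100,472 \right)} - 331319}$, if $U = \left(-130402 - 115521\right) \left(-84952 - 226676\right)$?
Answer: $- \frac{8463672242437776}{36590760049} - \frac{25545387504 i \sqrt{386}}{36590760049} \approx -2.3131 \cdot 10^{5} - 13.716 i$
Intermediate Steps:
$q{\left(l,T \right)} = i \sqrt{386}$ ($q{\left(l,T \right)} = \sqrt{-386} = i \sqrt{386}$)
$U = 76636492644$ ($U = \left(-245923\right) \left(-311628\right) = 76636492644$)
$\frac{-330132 + U}{q{\left(100,472 \right)} - 331319} = \frac{-330132 + 76636492644}{i \sqrt{386} - 331319} = \frac{76636162512}{-331319 + i \sqrt{386}}$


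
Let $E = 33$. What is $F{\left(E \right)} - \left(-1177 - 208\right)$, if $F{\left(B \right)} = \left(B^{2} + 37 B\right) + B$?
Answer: $3728$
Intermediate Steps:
$F{\left(B \right)} = B^{2} + 38 B$
$F{\left(E \right)} - \left(-1177 - 208\right) = 33 \left(38 + 33\right) - \left(-1177 - 208\right) = 33 \cdot 71 - -1385 = 2343 + 1385 = 3728$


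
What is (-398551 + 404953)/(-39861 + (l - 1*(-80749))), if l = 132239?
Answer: 2134/57709 ≈ 0.036979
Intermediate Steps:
(-398551 + 404953)/(-39861 + (l - 1*(-80749))) = (-398551 + 404953)/(-39861 + (132239 - 1*(-80749))) = 6402/(-39861 + (132239 + 80749)) = 6402/(-39861 + 212988) = 6402/173127 = 6402*(1/173127) = 2134/57709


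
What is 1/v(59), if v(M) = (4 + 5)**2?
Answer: 1/81 ≈ 0.012346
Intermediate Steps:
v(M) = 81 (v(M) = 9**2 = 81)
1/v(59) = 1/81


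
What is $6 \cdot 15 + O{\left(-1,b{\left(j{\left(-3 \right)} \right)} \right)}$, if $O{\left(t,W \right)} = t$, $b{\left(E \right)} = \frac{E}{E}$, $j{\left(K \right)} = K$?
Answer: $89$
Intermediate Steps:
$b{\left(E \right)} = 1$
$6 \cdot 15 + O{\left(-1,b{\left(j{\left(-3 \right)} \right)} \right)} = 6 \cdot 15 - 1 = 90 - 1 = 89$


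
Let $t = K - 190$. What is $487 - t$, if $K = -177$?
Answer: $854$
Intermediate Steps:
$t = -367$ ($t = -177 - 190 = -367$)
$487 - t = 487 - -367 = 487 + 367 = 854$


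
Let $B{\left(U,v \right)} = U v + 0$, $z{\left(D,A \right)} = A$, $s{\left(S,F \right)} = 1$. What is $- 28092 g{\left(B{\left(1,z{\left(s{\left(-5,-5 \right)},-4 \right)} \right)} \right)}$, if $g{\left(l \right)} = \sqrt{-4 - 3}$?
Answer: $- 28092 i \sqrt{7} \approx - 74325.0 i$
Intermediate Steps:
$B{\left(U,v \right)} = U v$
$g{\left(l \right)} = i \sqrt{7}$ ($g{\left(l \right)} = \sqrt{-7} = i \sqrt{7}$)
$- 28092 g{\left(B{\left(1,z{\left(s{\left(-5,-5 \right)},-4 \right)} \right)} \right)} = - 28092 i \sqrt{7}$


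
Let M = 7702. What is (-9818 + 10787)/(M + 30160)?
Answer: 969/37862 ≈ 0.025593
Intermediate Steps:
(-9818 + 10787)/(M + 30160) = (-9818 + 10787)/(7702 + 30160) = 969/37862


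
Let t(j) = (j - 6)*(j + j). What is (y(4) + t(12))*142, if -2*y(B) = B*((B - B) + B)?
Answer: 19312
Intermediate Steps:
t(j) = 2*j*(-6 + j) (t(j) = (-6 + j)*(2*j) = 2*j*(-6 + j))
y(B) = -B**2/2 (y(B) = -B*((B - B) + B)/2 = -B*(0 + B)/2 = -B*B/2 = -B**2/2)
(y(4) + t(12))*142 = (-1/2*4**2 + 2*12*(-6 + 12))*142 = (-1/2*16 + 2*12*6)*142 = (-8 + 144)*142 = 136*142 = 19312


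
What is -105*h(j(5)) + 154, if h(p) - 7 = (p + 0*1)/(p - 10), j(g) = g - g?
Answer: -581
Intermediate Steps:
j(g) = 0
h(p) = 7 + p/(-10 + p) (h(p) = 7 + (p + 0*1)/(p - 10) = 7 + (p + 0)/(-10 + p) = 7 + p/(-10 + p))
-105*h(j(5)) + 154 = -210*(-35 + 4*0)/(-10 + 0) + 154 = -210*(-35 + 0)/(-10) + 154 = -210*(-1)*(-35)/10 + 154 = -105*7 + 154 = -735 + 154 = -581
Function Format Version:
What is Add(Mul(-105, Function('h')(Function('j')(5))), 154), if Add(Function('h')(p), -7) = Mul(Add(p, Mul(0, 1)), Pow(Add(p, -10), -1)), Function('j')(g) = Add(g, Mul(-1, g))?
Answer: -581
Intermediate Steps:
Function('j')(g) = 0
Function('h')(p) = Add(7, Mul(p, Pow(Add(-10, p), -1))) (Function('h')(p) = Add(7, Mul(Add(p, Mul(0, 1)), Pow(Add(p, -10), -1))) = Add(7, Mul(Add(p, 0), Pow(Add(-10, p), -1))) = Add(7, Mul(p, Pow(Add(-10, p), -1))))
Add(Mul(-105, Function('h')(Function('j')(5))), 154) = Add(Mul(-105, Mul(2, Pow(Add(-10, 0), -1), Add(-35, Mul(4, 0)))), 154) = Add(Mul(-105, Mul(2, Pow(-10, -1), Add(-35, 0))), 154) = Add(Mul(-105, Mul(2, Rational(-1, 10), -35)), 154) = Add(Mul(-105, 7), 154) = Add(-735, 154) = -581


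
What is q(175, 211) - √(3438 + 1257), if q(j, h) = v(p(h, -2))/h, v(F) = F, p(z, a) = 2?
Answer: 2/211 - √4695 ≈ -68.511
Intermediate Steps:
q(j, h) = 2/h
q(175, 211) - √(3438 + 1257) = 2/211 - √(3438 + 1257) = 2*(1/211) - √4695 = 2/211 - √4695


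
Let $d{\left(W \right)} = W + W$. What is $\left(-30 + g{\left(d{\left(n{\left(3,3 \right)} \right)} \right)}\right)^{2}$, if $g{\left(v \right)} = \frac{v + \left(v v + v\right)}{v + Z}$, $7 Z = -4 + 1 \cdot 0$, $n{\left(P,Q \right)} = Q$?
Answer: $\frac{161604}{361} \approx 447.66$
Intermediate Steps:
$d{\left(W \right)} = 2 W$
$Z = - \frac{4}{7}$ ($Z = \frac{-4 + 1 \cdot 0}{7} = \frac{-4 + 0}{7} = \frac{1}{7} \left(-4\right) = - \frac{4}{7} \approx -0.57143$)
$g{\left(v \right)} = \frac{v^{2} + 2 v}{- \frac{4}{7} + v}$ ($g{\left(v \right)} = \frac{v + \left(v v + v\right)}{v - \frac{4}{7}} = \frac{v + \left(v^{2} + v\right)}{- \frac{4}{7} + v} = \frac{v + \left(v + v^{2}\right)}{- \frac{4}{7} + v} = \frac{v^{2} + 2 v}{- \frac{4}{7} + v}$)
$\left(-30 + g{\left(d{\left(n{\left(3,3 \right)} \right)} \right)}\right)^{2} = \left(-30 + \frac{7 \cdot 2 \cdot 3 \left(2 + 2 \cdot 3\right)}{-4 + 7 \cdot 2 \cdot 3}\right)^{2} = \left(-30 + 7 \cdot 6 \frac{1}{-4 + 7 \cdot 6} \left(2 + 6\right)\right)^{2} = \left(-30 + 7 \cdot 6 \frac{1}{-4 + 42} \cdot 8\right)^{2} = \left(-30 + 7 \cdot 6 \cdot \frac{1}{38} \cdot 8\right)^{2} = \left(-30 + \frac{168}{19}\right)^{2} = \left(- \frac{402}{19}\right)^{2} = \frac{161604}{361}$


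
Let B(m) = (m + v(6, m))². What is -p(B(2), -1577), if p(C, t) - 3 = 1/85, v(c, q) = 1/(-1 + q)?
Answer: -256/85 ≈ -3.0118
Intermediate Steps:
B(m) = (m + 1/(-1 + m))²
p(C, t) = 256/85 (p(C, t) = 3 + 1/85 = 256/85)
-p(B(2), -1577) = -1*256/85 = -256/85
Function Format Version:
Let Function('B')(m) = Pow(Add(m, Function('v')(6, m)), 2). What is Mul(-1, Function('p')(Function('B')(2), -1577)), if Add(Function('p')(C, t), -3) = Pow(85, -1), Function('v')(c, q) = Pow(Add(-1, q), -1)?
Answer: Rational(-256, 85) ≈ -3.0118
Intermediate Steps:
Function('B')(m) = Pow(Add(m, Pow(Add(-1, m), -1)), 2)
Function('p')(C, t) = Rational(256, 85) (Function('p')(C, t) = Add(3, Pow(85, -1)) = Add(3, Rational(1, 85)) = Rational(256, 85))
Mul(-1, Function('p')(Function('B')(2), -1577)) = Mul(-1, Rational(256, 85)) = Rational(-256, 85)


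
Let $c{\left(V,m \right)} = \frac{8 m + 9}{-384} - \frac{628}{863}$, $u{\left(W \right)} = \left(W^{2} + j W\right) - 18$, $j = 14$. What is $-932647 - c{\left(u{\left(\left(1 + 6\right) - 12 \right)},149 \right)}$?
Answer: $- \frac{309070477009}{331392} \approx -9.3264 \cdot 10^{5}$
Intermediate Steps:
$u{\left(W \right)} = -18 + W^{2} + 14 W$ ($u{\left(W \right)} = \left(W^{2} + 14 W\right) - 18 = -18 + W^{2} + 14 W$)
$c{\left(V,m \right)} = - \frac{82973}{110464} - \frac{m}{48}$ ($c{\left(V,m \right)} = \left(9 + 8 m\right) \left(- \frac{1}{384}\right) - \frac{628}{863} = \left(- \frac{3}{128} - \frac{m}{48}\right) - \frac{628}{863} = - \frac{82973}{110464} - \frac{m}{48}$)
$-932647 - c{\left(u{\left(\left(1 + 6\right) - 12 \right)},149 \right)} = -932647 - \left(- \frac{82973}{110464} - \frac{149}{48}\right) = -932647 - - \frac{1277615}{331392} = -932647 + \frac{1277615}{331392} = - \frac{309070477009}{331392}$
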